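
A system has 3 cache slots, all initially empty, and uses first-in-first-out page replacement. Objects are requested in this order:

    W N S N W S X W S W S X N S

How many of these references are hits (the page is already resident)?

W: miss, frames [W]
N: miss, frames [W, N]
S: miss, frames [W, N, S]
N: hit
W: hit
S: hit
X: miss, evict W, frames [N, S, X]
W: miss, evict N, frames [S, X, W]
S: hit
W: hit
S: hit
X: hit
N: miss, evict S, frames [X, W, N]
S: miss, evict X, frames [W, N, S]
Hits: 7.

7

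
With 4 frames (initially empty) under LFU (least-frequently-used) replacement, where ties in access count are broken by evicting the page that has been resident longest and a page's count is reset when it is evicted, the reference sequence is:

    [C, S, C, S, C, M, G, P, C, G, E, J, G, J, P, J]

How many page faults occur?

C: miss, frames {C}
S: miss, frames {C,S}
C: hit
S: hit
C: hit
M: miss, frames {C,S,M}
G: miss, frames {C,S,M,G}
P: miss, evict M, frames {C,S,G,P}
C: hit
G: hit
E: miss, evict P, frames {C,S,G,E}
J: miss, evict E, frames {C,S,G,J}
G: hit
J: hit
P: miss, evict S, frames {C,G,J,P}
J: hit
Page faults: 8.

8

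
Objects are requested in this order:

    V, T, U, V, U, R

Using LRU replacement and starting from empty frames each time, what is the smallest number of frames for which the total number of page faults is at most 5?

f=1: 6 faults
f=2: 5 faults
f=3: 4 faults
f=4: 4 faults
Smallest f with faults ≤ 5 is 2.

2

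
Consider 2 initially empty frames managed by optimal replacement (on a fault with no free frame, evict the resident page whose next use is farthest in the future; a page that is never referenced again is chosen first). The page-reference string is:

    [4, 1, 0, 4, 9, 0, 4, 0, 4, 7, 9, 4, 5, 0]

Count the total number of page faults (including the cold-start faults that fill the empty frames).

9

4: fault, frames {4}
1: fault, frames {4,1}
0: fault, evict 1, frames {4,0}
4: hit
9: fault, evict 4, frames {0,9}
0: hit
4: fault, evict 9, frames {0,4}
0: hit
4: hit
7: fault, evict 0, frames {4,7}
9: fault, evict 7, frames {4,9}
4: hit
5: fault, evict 9, frames {4,5}
0: fault, evict 5, frames {4,0}
Page faults: 9.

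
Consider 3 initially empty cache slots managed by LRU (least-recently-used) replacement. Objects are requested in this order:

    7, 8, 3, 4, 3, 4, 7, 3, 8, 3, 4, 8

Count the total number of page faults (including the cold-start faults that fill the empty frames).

7

7: fault, frames (7)
8: fault, frames (7 8)
3: fault, frames (7 8 3)
4: fault, evict 7, frames (8 3 4)
3: hit
4: hit
7: fault, evict 8, frames (3 4 7)
3: hit
8: fault, evict 4, frames (7 3 8)
3: hit
4: fault, evict 7, frames (8 3 4)
8: hit
Page faults: 7.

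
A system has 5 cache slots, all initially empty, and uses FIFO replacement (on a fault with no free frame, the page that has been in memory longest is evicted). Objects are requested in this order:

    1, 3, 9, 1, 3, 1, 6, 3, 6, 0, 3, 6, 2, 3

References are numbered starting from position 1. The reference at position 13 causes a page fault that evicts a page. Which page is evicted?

1

pos 1: 1 -> miss, frames [1]
pos 2: 3 -> miss, frames [1, 3]
pos 3: 9 -> miss, frames [1, 3, 9]
pos 4: 1 -> hit
pos 5: 3 -> hit
pos 6: 1 -> hit
pos 7: 6 -> miss, frames [1, 3, 9, 6]
pos 8: 3 -> hit
pos 9: 6 -> hit
pos 10: 0 -> miss, frames [1, 3, 9, 6, 0]
pos 11: 3 -> hit
pos 12: 6 -> hit
pos 13: 2 -> miss, evict 1, frames [3, 9, 6, 0, 2]
At position 13, page 1 is evicted.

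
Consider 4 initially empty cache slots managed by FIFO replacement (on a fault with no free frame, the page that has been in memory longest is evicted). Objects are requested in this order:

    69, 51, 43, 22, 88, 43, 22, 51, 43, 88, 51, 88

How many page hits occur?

7

69 → miss, frames {69}
51 → miss, frames {69,51}
43 → miss, frames {69,51,43}
22 → miss, frames {69,51,43,22}
88 → miss, evict 69, frames {51,43,22,88}
43 → hit
22 → hit
51 → hit
43 → hit
88 → hit
51 → hit
88 → hit
Hits: 7.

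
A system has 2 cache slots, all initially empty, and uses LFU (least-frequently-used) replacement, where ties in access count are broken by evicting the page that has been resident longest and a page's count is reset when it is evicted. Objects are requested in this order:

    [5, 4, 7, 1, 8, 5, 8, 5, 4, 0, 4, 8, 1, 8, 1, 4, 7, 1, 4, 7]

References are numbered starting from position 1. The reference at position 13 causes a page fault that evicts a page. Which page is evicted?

pos 1: 5: miss, frames {5}
pos 2: 4: miss, frames {5,4}
pos 3: 7: miss, evict 5, frames {4,7}
pos 4: 1: miss, evict 4, frames {7,1}
pos 5: 8: miss, evict 7, frames {1,8}
pos 6: 5: miss, evict 1, frames {8,5}
pos 7: 8: hit
pos 8: 5: hit
pos 9: 4: miss, evict 8, frames {5,4}
pos 10: 0: miss, evict 4, frames {5,0}
pos 11: 4: miss, evict 0, frames {5,4}
pos 12: 8: miss, evict 4, frames {5,8}
pos 13: 1: miss, evict 8, frames {5,1}
At position 13, page 8 is evicted.

8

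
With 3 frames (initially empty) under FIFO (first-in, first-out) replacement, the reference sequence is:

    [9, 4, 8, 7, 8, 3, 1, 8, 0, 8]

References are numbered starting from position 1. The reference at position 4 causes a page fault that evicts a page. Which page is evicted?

pos 1: 9 → miss, frames (9)
pos 2: 4 → miss, frames (9 4)
pos 3: 8 → miss, frames (9 4 8)
pos 4: 7 → miss, evict 9, frames (4 8 7)
At position 4, page 9 is evicted.

9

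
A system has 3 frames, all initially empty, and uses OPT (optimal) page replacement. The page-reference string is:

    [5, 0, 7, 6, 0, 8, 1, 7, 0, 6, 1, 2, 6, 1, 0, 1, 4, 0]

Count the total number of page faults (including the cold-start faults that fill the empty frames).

5 -> miss, frames [5]
0 -> miss, frames [5, 0]
7 -> miss, frames [5, 0, 7]
6 -> miss, evict 5, frames [0, 7, 6]
0 -> hit
8 -> miss, evict 6, frames [0, 7, 8]
1 -> miss, evict 8, frames [0, 7, 1]
7 -> hit
0 -> hit
6 -> miss, evict 7, frames [0, 1, 6]
1 -> hit
2 -> miss, evict 0, frames [1, 6, 2]
6 -> hit
1 -> hit
0 -> miss, evict 2, frames [1, 6, 0]
1 -> hit
4 -> miss, evict 6, frames [1, 0, 4]
0 -> hit
Page faults: 10.

10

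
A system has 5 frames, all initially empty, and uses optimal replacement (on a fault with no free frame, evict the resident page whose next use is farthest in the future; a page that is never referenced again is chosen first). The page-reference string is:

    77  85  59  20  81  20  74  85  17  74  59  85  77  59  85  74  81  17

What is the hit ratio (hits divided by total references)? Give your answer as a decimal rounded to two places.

0.56

77: miss, frames [77]
85: miss, frames [77, 85]
59: miss, frames [77, 85, 59]
20: miss, frames [77, 85, 59, 20]
81: miss, frames [77, 85, 59, 20, 81]
20: hit
74: miss, evict 20, frames [77, 85, 59, 81, 74]
85: hit
17: miss, evict 81, frames [77, 85, 59, 74, 17]
74: hit
59: hit
85: hit
77: hit
59: hit
85: hit
74: hit
81: miss, evict 74, frames [77, 85, 59, 17, 81]
17: hit
Hits: 10 of 18 references → 10/18 = 0.5556.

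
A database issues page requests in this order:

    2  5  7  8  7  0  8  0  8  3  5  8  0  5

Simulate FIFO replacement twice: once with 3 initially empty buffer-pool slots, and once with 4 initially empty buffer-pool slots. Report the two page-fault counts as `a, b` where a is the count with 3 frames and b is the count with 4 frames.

9, 7

3 frames: F F F F . F . . . F F F F . → 9 faults.
4 frames: F F F F . F . . . F F . . . → 7 faults.
7 < 9: adding a frame reduced faults, as is typical.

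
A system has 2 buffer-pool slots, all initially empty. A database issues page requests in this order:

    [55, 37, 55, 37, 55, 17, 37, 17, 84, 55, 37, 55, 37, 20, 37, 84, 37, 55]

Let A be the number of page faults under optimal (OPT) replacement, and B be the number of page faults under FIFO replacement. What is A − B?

-2

Under OPT: F F . . . F . . F F . . . F . F . F → 8 faults.
Under FIFO: F F . . . F . . F F F . . F . F F F → 10 faults.
A − B = 8 − 10 = -2.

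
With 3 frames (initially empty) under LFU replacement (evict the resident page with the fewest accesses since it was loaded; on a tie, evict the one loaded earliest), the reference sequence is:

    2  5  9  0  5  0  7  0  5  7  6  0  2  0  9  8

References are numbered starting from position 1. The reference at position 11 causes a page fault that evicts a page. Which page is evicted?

7

pos 1: 2 → miss, frames (2)
pos 2: 5 → miss, frames (2 5)
pos 3: 9 → miss, frames (2 5 9)
pos 4: 0 → miss, evict 2, frames (5 9 0)
pos 5: 5 → hit
pos 6: 0 → hit
pos 7: 7 → miss, evict 9, frames (5 0 7)
pos 8: 0 → hit
pos 9: 5 → hit
pos 10: 7 → hit
pos 11: 6 → miss, evict 7, frames (5 0 6)
At position 11, page 7 is evicted.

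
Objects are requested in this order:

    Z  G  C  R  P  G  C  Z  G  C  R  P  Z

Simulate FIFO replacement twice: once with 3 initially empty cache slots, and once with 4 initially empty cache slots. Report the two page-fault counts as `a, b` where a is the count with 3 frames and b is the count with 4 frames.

10, 11

3 frames: F F F F F F F F . . F F . → 10 faults.
4 frames: F F F F F . . F F F F F F → 11 faults.
11 > 10: adding a frame increased faults — Belady's anomaly.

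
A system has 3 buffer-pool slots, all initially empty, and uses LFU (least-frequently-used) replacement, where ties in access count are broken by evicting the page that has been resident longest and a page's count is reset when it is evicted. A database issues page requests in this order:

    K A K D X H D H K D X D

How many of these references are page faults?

7

K -> miss, frames {K}
A -> miss, frames {K,A}
K -> hit
D -> miss, frames {K,A,D}
X -> miss, evict A, frames {K,D,X}
H -> miss, evict D, frames {K,X,H}
D -> miss, evict X, frames {K,H,D}
H -> hit
K -> hit
D -> hit
X -> miss, evict H, frames {K,D,X}
D -> hit
Page faults: 7.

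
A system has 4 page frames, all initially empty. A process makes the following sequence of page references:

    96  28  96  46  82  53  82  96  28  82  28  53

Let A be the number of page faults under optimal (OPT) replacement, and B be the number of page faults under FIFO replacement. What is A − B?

-2

Under OPT: F F . F F F . . . . . . → 5 faults.
Under FIFO: F F . F F F . F F . . . → 7 faults.
A − B = 5 − 7 = -2.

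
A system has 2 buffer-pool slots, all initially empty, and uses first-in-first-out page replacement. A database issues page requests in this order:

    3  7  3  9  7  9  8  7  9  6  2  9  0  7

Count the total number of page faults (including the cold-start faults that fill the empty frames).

11

3 -> miss, frames [3]
7 -> miss, frames [3, 7]
3 -> hit
9 -> miss, evict 3, frames [7, 9]
7 -> hit
9 -> hit
8 -> miss, evict 7, frames [9, 8]
7 -> miss, evict 9, frames [8, 7]
9 -> miss, evict 8, frames [7, 9]
6 -> miss, evict 7, frames [9, 6]
2 -> miss, evict 9, frames [6, 2]
9 -> miss, evict 6, frames [2, 9]
0 -> miss, evict 2, frames [9, 0]
7 -> miss, evict 9, frames [0, 7]
Page faults: 11.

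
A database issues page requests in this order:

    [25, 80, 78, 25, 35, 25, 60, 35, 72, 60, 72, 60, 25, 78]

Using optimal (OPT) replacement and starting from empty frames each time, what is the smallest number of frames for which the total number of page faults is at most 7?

f=1: 14 faults
f=2: 8 faults
f=3: 7 faults
f=4: 6 faults
f=5: 6 faults
f=6: 6 faults
Smallest f with faults ≤ 7 is 3.

3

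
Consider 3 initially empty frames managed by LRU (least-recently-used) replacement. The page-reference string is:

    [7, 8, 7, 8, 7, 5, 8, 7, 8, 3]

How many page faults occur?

4

7: miss, frames {7}
8: miss, frames {7,8}
7: hit
8: hit
7: hit
5: miss, frames {8,7,5}
8: hit
7: hit
8: hit
3: miss, evict 5, frames {7,8,3}
Page faults: 4.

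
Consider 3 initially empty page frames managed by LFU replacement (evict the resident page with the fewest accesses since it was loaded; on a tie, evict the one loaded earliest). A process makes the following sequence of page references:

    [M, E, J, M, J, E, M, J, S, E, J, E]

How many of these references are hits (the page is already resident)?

M -> miss, frames [M]
E -> miss, frames [M, E]
J -> miss, frames [M, E, J]
M -> hit
J -> hit
E -> hit
M -> hit
J -> hit
S -> miss, evict E, frames [M, J, S]
E -> miss, evict S, frames [M, J, E]
J -> hit
E -> hit
Hits: 7.

7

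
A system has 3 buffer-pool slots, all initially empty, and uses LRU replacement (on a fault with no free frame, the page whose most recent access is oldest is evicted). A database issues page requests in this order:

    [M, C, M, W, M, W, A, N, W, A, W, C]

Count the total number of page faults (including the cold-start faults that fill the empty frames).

M: fault, frames {M}
C: fault, frames {M,C}
M: hit
W: fault, frames {C,M,W}
M: hit
W: hit
A: fault, evict C, frames {M,W,A}
N: fault, evict M, frames {W,A,N}
W: hit
A: hit
W: hit
C: fault, evict N, frames {A,W,C}
Page faults: 6.

6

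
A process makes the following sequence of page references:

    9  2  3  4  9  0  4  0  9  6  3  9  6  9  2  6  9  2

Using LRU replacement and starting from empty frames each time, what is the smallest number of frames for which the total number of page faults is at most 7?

5

f=1: 18 faults
f=2: 16 faults
f=3: 9 faults
f=4: 8 faults
f=5: 7 faults
f=6: 6 faults
Smallest f with faults ≤ 7 is 5.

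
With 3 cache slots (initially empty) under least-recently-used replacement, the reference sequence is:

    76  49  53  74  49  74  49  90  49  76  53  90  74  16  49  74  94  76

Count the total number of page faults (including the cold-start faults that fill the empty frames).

76: fault, frames [76]
49: fault, frames [76, 49]
53: fault, frames [76, 49, 53]
74: fault, evict 76, frames [49, 53, 74]
49: hit
74: hit
49: hit
90: fault, evict 53, frames [74, 49, 90]
49: hit
76: fault, evict 74, frames [90, 49, 76]
53: fault, evict 90, frames [49, 76, 53]
90: fault, evict 49, frames [76, 53, 90]
74: fault, evict 76, frames [53, 90, 74]
16: fault, evict 53, frames [90, 74, 16]
49: fault, evict 90, frames [74, 16, 49]
74: hit
94: fault, evict 16, frames [49, 74, 94]
76: fault, evict 49, frames [74, 94, 76]
Page faults: 13.

13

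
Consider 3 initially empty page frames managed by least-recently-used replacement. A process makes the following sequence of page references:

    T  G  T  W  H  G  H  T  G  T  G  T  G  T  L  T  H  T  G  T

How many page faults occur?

9

T: fault, frames (T)
G: fault, frames (T G)
T: hit
W: fault, frames (G T W)
H: fault, evict G, frames (T W H)
G: fault, evict T, frames (W H G)
H: hit
T: fault, evict W, frames (G H T)
G: hit
T: hit
G: hit
T: hit
G: hit
T: hit
L: fault, evict H, frames (G T L)
T: hit
H: fault, evict G, frames (L T H)
T: hit
G: fault, evict L, frames (H T G)
T: hit
Page faults: 9.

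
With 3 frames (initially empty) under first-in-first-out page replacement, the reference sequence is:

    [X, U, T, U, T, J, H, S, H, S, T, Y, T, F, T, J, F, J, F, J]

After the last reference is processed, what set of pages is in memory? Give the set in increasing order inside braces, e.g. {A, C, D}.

{F, J, Y}

X -> fault, frames {X}
U -> fault, frames {X,U}
T -> fault, frames {X,U,T}
U -> hit
T -> hit
J -> fault, evict X, frames {U,T,J}
H -> fault, evict U, frames {T,J,H}
S -> fault, evict T, frames {J,H,S}
H -> hit
S -> hit
T -> fault, evict J, frames {H,S,T}
Y -> fault, evict H, frames {S,T,Y}
T -> hit
F -> fault, evict S, frames {T,Y,F}
T -> hit
J -> fault, evict T, frames {Y,F,J}
F -> hit
J -> hit
F -> hit
J -> hit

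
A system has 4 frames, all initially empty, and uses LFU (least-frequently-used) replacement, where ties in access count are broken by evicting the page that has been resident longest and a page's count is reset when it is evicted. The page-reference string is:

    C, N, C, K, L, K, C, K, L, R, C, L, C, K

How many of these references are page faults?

C → fault, frames (C)
N → fault, frames (C N)
C → hit
K → fault, frames (C N K)
L → fault, frames (C N K L)
K → hit
C → hit
K → hit
L → hit
R → fault, evict N, frames (C K L R)
C → hit
L → hit
C → hit
K → hit
Page faults: 5.

5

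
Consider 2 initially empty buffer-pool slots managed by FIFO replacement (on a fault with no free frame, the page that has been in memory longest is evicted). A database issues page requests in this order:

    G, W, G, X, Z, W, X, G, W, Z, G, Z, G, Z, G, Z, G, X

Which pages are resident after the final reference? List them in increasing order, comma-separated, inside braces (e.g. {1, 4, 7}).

G: fault, frames [G]
W: fault, frames [G, W]
G: hit
X: fault, evict G, frames [W, X]
Z: fault, evict W, frames [X, Z]
W: fault, evict X, frames [Z, W]
X: fault, evict Z, frames [W, X]
G: fault, evict W, frames [X, G]
W: fault, evict X, frames [G, W]
Z: fault, evict G, frames [W, Z]
G: fault, evict W, frames [Z, G]
Z: hit
G: hit
Z: hit
G: hit
Z: hit
G: hit
X: fault, evict Z, frames [G, X]

{G, X}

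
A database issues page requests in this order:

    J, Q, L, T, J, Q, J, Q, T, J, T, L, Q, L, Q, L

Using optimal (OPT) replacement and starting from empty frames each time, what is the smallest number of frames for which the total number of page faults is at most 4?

4

f=1: 16 faults
f=2: 8 faults
f=3: 5 faults
f=4: 4 faults
Smallest f with faults ≤ 4 is 4.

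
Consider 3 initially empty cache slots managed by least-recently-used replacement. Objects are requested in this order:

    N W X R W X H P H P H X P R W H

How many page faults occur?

9

N → miss, frames (N)
W → miss, frames (N W)
X → miss, frames (N W X)
R → miss, evict N, frames (W X R)
W → hit
X → hit
H → miss, evict R, frames (W X H)
P → miss, evict W, frames (X H P)
H → hit
P → hit
H → hit
X → hit
P → hit
R → miss, evict H, frames (X P R)
W → miss, evict X, frames (P R W)
H → miss, evict P, frames (R W H)
Page faults: 9.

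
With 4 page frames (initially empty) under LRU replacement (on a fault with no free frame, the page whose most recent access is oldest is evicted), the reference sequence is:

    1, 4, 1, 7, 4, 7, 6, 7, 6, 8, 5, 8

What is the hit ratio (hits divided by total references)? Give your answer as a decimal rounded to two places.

1 → miss, frames {1}
4 → miss, frames {1,4}
1 → hit
7 → miss, frames {4,1,7}
4 → hit
7 → hit
6 → miss, frames {1,4,7,6}
7 → hit
6 → hit
8 → miss, evict 1, frames {4,7,6,8}
5 → miss, evict 4, frames {7,6,8,5}
8 → hit
Hits: 6 of 12 references → 6/12 = 0.5000.

0.50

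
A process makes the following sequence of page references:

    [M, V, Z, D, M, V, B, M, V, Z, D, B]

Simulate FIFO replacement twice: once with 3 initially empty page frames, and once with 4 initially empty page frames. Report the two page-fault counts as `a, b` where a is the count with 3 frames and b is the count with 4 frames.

9, 10

3 frames: F F F F F F F . . F F . → 9 faults.
4 frames: F F F F . . F F F F F F → 10 faults.
10 > 9: adding a frame increased faults — Belady's anomaly.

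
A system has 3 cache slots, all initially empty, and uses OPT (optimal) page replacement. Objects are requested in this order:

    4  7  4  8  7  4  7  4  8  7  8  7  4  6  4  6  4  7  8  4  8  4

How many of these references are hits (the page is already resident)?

17

4 -> fault, frames (4)
7 -> fault, frames (4 7)
4 -> hit
8 -> fault, frames (4 7 8)
7 -> hit
4 -> hit
7 -> hit
4 -> hit
8 -> hit
7 -> hit
8 -> hit
7 -> hit
4 -> hit
6 -> fault, evict 8, frames (4 7 6)
4 -> hit
6 -> hit
4 -> hit
7 -> hit
8 -> fault, evict 6, frames (4 7 8)
4 -> hit
8 -> hit
4 -> hit
Hits: 17.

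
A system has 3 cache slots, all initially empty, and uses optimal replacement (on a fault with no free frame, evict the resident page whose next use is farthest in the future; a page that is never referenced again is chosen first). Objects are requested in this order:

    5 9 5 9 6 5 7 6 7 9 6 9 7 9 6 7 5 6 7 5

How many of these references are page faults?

5: fault, frames (5)
9: fault, frames (5 9)
5: hit
9: hit
6: fault, frames (5 9 6)
5: hit
7: fault, evict 5, frames (9 6 7)
6: hit
7: hit
9: hit
6: hit
9: hit
7: hit
9: hit
6: hit
7: hit
5: fault, evict 9, frames (6 7 5)
6: hit
7: hit
5: hit
Page faults: 5.

5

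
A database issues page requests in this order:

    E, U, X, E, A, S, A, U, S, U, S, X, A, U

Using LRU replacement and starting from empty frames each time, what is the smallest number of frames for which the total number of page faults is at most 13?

2

f=1: 14 faults
f=2: 11 faults
f=3: 9 faults
f=4: 7 faults
f=5: 5 faults
Smallest f with faults ≤ 13 is 2.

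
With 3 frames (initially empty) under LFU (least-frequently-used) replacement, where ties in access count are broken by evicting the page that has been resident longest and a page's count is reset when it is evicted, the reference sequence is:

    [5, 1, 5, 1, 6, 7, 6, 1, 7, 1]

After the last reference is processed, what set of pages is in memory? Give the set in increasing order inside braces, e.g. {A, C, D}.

5 -> miss, frames (5)
1 -> miss, frames (5 1)
5 -> hit
1 -> hit
6 -> miss, frames (5 1 6)
7 -> miss, evict 6, frames (5 1 7)
6 -> miss, evict 7, frames (5 1 6)
1 -> hit
7 -> miss, evict 6, frames (5 1 7)
1 -> hit

{1, 5, 7}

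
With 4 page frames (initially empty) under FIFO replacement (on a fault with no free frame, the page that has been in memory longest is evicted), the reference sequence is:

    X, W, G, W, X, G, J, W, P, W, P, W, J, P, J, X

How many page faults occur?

X: fault, frames (X)
W: fault, frames (X W)
G: fault, frames (X W G)
W: hit
X: hit
G: hit
J: fault, frames (X W G J)
W: hit
P: fault, evict X, frames (W G J P)
W: hit
P: hit
W: hit
J: hit
P: hit
J: hit
X: fault, evict W, frames (G J P X)
Page faults: 6.

6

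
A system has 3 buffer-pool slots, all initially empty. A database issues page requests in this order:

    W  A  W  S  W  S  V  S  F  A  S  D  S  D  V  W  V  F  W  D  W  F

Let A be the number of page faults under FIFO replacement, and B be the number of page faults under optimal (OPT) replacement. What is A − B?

3

Under FIFO: F F . F . . F . F F F F . . F F . F . F . . → 12 faults.
Under OPT: F F . F . . F . F . . F . . F F . . . F . . → 9 faults.
A − B = 12 − 9 = 3.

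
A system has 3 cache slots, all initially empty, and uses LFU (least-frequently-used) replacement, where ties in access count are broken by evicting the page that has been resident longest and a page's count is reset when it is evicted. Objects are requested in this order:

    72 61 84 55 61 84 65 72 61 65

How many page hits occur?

3

72: fault, frames [72]
61: fault, frames [72, 61]
84: fault, frames [72, 61, 84]
55: fault, evict 72, frames [61, 84, 55]
61: hit
84: hit
65: fault, evict 55, frames [61, 84, 65]
72: fault, evict 65, frames [61, 84, 72]
61: hit
65: fault, evict 72, frames [61, 84, 65]
Hits: 3.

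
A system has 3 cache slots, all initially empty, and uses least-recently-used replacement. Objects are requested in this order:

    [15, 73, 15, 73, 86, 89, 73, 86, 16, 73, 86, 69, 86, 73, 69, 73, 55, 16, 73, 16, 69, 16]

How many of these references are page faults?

9

15 → fault, frames [15]
73 → fault, frames [15, 73]
15 → hit
73 → hit
86 → fault, frames [15, 73, 86]
89 → fault, evict 15, frames [73, 86, 89]
73 → hit
86 → hit
16 → fault, evict 89, frames [73, 86, 16]
73 → hit
86 → hit
69 → fault, evict 16, frames [73, 86, 69]
86 → hit
73 → hit
69 → hit
73 → hit
55 → fault, evict 86, frames [69, 73, 55]
16 → fault, evict 69, frames [73, 55, 16]
73 → hit
16 → hit
69 → fault, evict 55, frames [73, 16, 69]
16 → hit
Page faults: 9.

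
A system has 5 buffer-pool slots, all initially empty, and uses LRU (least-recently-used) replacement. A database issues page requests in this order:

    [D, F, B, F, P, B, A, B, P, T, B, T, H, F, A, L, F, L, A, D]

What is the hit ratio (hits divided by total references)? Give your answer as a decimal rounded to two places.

0.45

D → fault, frames (D)
F → fault, frames (D F)
B → fault, frames (D F B)
F → hit
P → fault, frames (D B F P)
B → hit
A → fault, frames (D F P B A)
B → hit
P → hit
T → fault, evict D, frames (F A B P T)
B → hit
T → hit
H → fault, evict F, frames (A P B T H)
F → fault, evict A, frames (P B T H F)
A → fault, evict P, frames (B T H F A)
L → fault, evict B, frames (T H F A L)
F → hit
L → hit
A → hit
D → fault, evict T, frames (H F L A D)
Hits: 9 of 20 references → 9/20 = 0.4500.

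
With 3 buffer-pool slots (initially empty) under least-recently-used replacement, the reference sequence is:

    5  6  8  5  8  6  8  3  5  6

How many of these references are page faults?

5: fault, frames {5}
6: fault, frames {5,6}
8: fault, frames {5,6,8}
5: hit
8: hit
6: hit
8: hit
3: fault, evict 5, frames {6,8,3}
5: fault, evict 6, frames {8,3,5}
6: fault, evict 8, frames {3,5,6}
Page faults: 6.

6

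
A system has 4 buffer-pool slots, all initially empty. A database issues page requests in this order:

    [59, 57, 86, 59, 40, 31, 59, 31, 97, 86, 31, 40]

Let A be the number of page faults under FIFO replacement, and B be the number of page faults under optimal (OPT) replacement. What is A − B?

Under FIFO: F F F . F F F . F F . F → 9 faults.
Under OPT: F F F . F F . . F . . . → 6 faults.
A − B = 9 − 6 = 3.

3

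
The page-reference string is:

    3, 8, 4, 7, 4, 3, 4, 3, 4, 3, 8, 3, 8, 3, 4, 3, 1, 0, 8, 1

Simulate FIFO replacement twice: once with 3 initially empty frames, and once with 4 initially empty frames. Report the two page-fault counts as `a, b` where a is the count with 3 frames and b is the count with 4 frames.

3 frames: F F F F . F . . . . F . . . F . F F F . → 10 faults.
4 frames: F F F F . . . . . . . . . . . . F F F . → 7 faults.
7 < 10: adding a frame reduced faults, as is typical.

10, 7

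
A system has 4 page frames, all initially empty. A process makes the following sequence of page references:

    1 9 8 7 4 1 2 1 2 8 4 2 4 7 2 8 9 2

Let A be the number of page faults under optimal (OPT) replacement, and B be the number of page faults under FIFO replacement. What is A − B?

-2

Under OPT: F F F F F . F . . . . . . F . . F . → 8 faults.
Under FIFO: F F F F F F F . . F . . . F . . F . → 10 faults.
A − B = 8 − 10 = -2.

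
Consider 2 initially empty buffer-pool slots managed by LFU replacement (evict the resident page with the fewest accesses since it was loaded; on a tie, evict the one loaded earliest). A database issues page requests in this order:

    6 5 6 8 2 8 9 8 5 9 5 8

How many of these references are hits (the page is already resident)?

6 → miss, frames [6]
5 → miss, frames [6, 5]
6 → hit
8 → miss, evict 5, frames [6, 8]
2 → miss, evict 8, frames [6, 2]
8 → miss, evict 2, frames [6, 8]
9 → miss, evict 8, frames [6, 9]
8 → miss, evict 9, frames [6, 8]
5 → miss, evict 8, frames [6, 5]
9 → miss, evict 5, frames [6, 9]
5 → miss, evict 9, frames [6, 5]
8 → miss, evict 5, frames [6, 8]
Hits: 1.

1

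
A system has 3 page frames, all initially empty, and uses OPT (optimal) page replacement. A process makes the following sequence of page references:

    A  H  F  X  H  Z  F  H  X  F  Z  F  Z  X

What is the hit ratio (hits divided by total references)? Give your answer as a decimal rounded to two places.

A → miss, frames (A)
H → miss, frames (A H)
F → miss, frames (A H F)
X → miss, evict A, frames (H F X)
H → hit
Z → miss, evict X, frames (H F Z)
F → hit
H → hit
X → miss, evict H, frames (F Z X)
F → hit
Z → hit
F → hit
Z → hit
X → hit
Hits: 8 of 14 references → 8/14 = 0.5714.

0.57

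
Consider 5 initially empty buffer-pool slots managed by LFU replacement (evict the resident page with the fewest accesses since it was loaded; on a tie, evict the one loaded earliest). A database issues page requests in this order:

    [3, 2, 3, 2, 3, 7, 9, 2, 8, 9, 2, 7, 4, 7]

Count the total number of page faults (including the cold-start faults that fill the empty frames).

3 → fault, frames [3]
2 → fault, frames [3, 2]
3 → hit
2 → hit
3 → hit
7 → fault, frames [3, 2, 7]
9 → fault, frames [3, 2, 7, 9]
2 → hit
8 → fault, frames [3, 2, 7, 9, 8]
9 → hit
2 → hit
7 → hit
4 → fault, evict 8, frames [3, 2, 7, 9, 4]
7 → hit
Page faults: 6.

6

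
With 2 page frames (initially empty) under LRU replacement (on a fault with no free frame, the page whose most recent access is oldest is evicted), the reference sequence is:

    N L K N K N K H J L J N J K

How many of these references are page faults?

N: miss, frames [N]
L: miss, frames [N, L]
K: miss, evict N, frames [L, K]
N: miss, evict L, frames [K, N]
K: hit
N: hit
K: hit
H: miss, evict N, frames [K, H]
J: miss, evict K, frames [H, J]
L: miss, evict H, frames [J, L]
J: hit
N: miss, evict L, frames [J, N]
J: hit
K: miss, evict N, frames [J, K]
Page faults: 9.

9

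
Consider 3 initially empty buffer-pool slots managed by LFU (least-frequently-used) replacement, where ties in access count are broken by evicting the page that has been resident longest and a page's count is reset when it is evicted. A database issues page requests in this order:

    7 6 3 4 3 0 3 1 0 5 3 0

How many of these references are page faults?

7: miss, frames (7)
6: miss, frames (7 6)
3: miss, frames (7 6 3)
4: miss, evict 7, frames (6 3 4)
3: hit
0: miss, evict 6, frames (3 4 0)
3: hit
1: miss, evict 4, frames (3 0 1)
0: hit
5: miss, evict 1, frames (3 0 5)
3: hit
0: hit
Page faults: 7.

7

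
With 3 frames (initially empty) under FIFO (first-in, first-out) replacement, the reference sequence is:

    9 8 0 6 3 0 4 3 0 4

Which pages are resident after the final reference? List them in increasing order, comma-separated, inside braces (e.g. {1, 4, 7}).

{0, 3, 4}

9: miss, frames [9]
8: miss, frames [9, 8]
0: miss, frames [9, 8, 0]
6: miss, evict 9, frames [8, 0, 6]
3: miss, evict 8, frames [0, 6, 3]
0: hit
4: miss, evict 0, frames [6, 3, 4]
3: hit
0: miss, evict 6, frames [3, 4, 0]
4: hit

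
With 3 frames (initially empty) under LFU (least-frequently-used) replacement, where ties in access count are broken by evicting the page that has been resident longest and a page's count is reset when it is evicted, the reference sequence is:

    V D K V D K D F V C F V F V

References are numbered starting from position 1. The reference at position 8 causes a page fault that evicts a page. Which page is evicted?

V

pos 1: V -> miss, frames (V)
pos 2: D -> miss, frames (V D)
pos 3: K -> miss, frames (V D K)
pos 4: V -> hit
pos 5: D -> hit
pos 6: K -> hit
pos 7: D -> hit
pos 8: F -> miss, evict V, frames (D K F)
At position 8, page V is evicted.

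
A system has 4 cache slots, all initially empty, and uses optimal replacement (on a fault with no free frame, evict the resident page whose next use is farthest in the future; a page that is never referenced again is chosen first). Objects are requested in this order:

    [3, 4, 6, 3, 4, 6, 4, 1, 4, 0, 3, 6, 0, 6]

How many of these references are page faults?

3 → miss, frames [3]
4 → miss, frames [3, 4]
6 → miss, frames [3, 4, 6]
3 → hit
4 → hit
6 → hit
4 → hit
1 → miss, frames [3, 4, 6, 1]
4 → hit
0 → miss, evict 1, frames [3, 4, 6, 0]
3 → hit
6 → hit
0 → hit
6 → hit
Page faults: 5.

5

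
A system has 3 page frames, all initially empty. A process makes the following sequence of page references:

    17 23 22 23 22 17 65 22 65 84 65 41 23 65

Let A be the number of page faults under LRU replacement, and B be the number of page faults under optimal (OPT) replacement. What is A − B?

1

Under LRU: F F F . . . F . . F . F F . → 7 faults.
Under OPT: F F F . . . F . . F . F . . → 6 faults.
A − B = 7 − 6 = 1.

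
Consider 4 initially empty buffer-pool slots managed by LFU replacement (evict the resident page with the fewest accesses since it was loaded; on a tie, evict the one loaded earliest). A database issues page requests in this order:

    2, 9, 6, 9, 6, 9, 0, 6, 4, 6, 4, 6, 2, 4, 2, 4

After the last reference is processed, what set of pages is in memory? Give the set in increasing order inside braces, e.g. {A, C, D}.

2 → miss, frames [2]
9 → miss, frames [2, 9]
6 → miss, frames [2, 9, 6]
9 → hit
6 → hit
9 → hit
0 → miss, frames [2, 9, 6, 0]
6 → hit
4 → miss, evict 2, frames [9, 6, 0, 4]
6 → hit
4 → hit
6 → hit
2 → miss, evict 0, frames [9, 6, 4, 2]
4 → hit
2 → hit
4 → hit

{2, 4, 6, 9}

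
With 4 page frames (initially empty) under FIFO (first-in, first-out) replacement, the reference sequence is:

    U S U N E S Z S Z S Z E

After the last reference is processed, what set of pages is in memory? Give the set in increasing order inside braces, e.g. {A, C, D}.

{E, N, S, Z}

U -> fault, frames [U]
S -> fault, frames [U, S]
U -> hit
N -> fault, frames [U, S, N]
E -> fault, frames [U, S, N, E]
S -> hit
Z -> fault, evict U, frames [S, N, E, Z]
S -> hit
Z -> hit
S -> hit
Z -> hit
E -> hit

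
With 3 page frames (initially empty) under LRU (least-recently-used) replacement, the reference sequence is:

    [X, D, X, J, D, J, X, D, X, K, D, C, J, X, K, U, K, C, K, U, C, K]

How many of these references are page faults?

10

X: fault, frames {X}
D: fault, frames {X,D}
X: hit
J: fault, frames {D,X,J}
D: hit
J: hit
X: hit
D: hit
X: hit
K: fault, evict J, frames {D,X,K}
D: hit
C: fault, evict X, frames {K,D,C}
J: fault, evict K, frames {D,C,J}
X: fault, evict D, frames {C,J,X}
K: fault, evict C, frames {J,X,K}
U: fault, evict J, frames {X,K,U}
K: hit
C: fault, evict X, frames {U,K,C}
K: hit
U: hit
C: hit
K: hit
Page faults: 10.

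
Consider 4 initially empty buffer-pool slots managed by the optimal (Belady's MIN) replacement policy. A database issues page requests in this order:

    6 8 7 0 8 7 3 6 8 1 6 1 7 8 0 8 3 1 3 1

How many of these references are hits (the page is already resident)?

12

6: miss, frames [6]
8: miss, frames [6, 8]
7: miss, frames [6, 8, 7]
0: miss, frames [6, 8, 7, 0]
8: hit
7: hit
3: miss, evict 0, frames [6, 8, 7, 3]
6: hit
8: hit
1: miss, evict 3, frames [6, 8, 7, 1]
6: hit
1: hit
7: hit
8: hit
0: miss, evict 7, frames [6, 8, 1, 0]
8: hit
3: miss, evict 0, frames [6, 8, 1, 3]
1: hit
3: hit
1: hit
Hits: 12.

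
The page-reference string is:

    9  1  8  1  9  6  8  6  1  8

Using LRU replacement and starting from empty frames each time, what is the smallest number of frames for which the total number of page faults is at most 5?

4

f=1: 10 faults
f=2: 8 faults
f=3: 6 faults
f=4: 4 faults
Smallest f with faults ≤ 5 is 4.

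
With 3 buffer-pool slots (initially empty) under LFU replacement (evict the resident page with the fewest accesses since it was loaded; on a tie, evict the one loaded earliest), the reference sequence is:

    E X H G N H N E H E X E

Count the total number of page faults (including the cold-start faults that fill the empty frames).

E: miss, frames [E]
X: miss, frames [E, X]
H: miss, frames [E, X, H]
G: miss, evict E, frames [X, H, G]
N: miss, evict X, frames [H, G, N]
H: hit
N: hit
E: miss, evict G, frames [H, N, E]
H: hit
E: hit
X: miss, evict N, frames [H, E, X]
E: hit
Page faults: 7.

7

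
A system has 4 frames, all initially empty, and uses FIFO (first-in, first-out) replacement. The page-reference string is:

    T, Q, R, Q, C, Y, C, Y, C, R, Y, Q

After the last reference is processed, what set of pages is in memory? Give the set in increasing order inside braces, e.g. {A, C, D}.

T → miss, frames {T}
Q → miss, frames {T,Q}
R → miss, frames {T,Q,R}
Q → hit
C → miss, frames {T,Q,R,C}
Y → miss, evict T, frames {Q,R,C,Y}
C → hit
Y → hit
C → hit
R → hit
Y → hit
Q → hit

{C, Q, R, Y}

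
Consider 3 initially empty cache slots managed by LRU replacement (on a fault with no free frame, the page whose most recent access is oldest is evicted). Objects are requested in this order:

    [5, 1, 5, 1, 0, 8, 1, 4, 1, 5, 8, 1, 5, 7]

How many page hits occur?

5: fault, frames {5}
1: fault, frames {5,1}
5: hit
1: hit
0: fault, frames {5,1,0}
8: fault, evict 5, frames {1,0,8}
1: hit
4: fault, evict 0, frames {8,1,4}
1: hit
5: fault, evict 8, frames {4,1,5}
8: fault, evict 4, frames {1,5,8}
1: hit
5: hit
7: fault, evict 8, frames {1,5,7}
Hits: 6.

6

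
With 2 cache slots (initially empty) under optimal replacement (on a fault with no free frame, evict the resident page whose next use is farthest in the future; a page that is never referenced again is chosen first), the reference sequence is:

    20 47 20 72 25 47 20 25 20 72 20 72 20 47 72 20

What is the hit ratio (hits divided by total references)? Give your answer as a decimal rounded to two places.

0.50

20 → miss, frames {20}
47 → miss, frames {20,47}
20 → hit
72 → miss, evict 20, frames {47,72}
25 → miss, evict 72, frames {47,25}
47 → hit
20 → miss, evict 47, frames {25,20}
25 → hit
20 → hit
72 → miss, evict 25, frames {20,72}
20 → hit
72 → hit
20 → hit
47 → miss, evict 20, frames {72,47}
72 → hit
20 → miss, evict 47, frames {72,20}
Hits: 8 of 16 references → 8/16 = 0.5000.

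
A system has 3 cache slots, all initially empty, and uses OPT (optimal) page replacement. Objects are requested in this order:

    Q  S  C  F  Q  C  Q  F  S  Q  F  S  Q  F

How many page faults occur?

5

Q → fault, frames {Q}
S → fault, frames {Q,S}
C → fault, frames {Q,S,C}
F → fault, evict S, frames {Q,C,F}
Q → hit
C → hit
Q → hit
F → hit
S → fault, evict C, frames {Q,F,S}
Q → hit
F → hit
S → hit
Q → hit
F → hit
Page faults: 5.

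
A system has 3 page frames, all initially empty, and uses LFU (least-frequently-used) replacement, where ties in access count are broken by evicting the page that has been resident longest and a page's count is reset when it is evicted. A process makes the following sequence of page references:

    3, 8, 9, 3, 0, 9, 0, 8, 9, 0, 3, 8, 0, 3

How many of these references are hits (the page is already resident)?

3 → miss, frames {3}
8 → miss, frames {3,8}
9 → miss, frames {3,8,9}
3 → hit
0 → miss, evict 8, frames {3,9,0}
9 → hit
0 → hit
8 → miss, evict 3, frames {9,0,8}
9 → hit
0 → hit
3 → miss, evict 8, frames {9,0,3}
8 → miss, evict 3, frames {9,0,8}
0 → hit
3 → miss, evict 8, frames {9,0,3}
Hits: 6.

6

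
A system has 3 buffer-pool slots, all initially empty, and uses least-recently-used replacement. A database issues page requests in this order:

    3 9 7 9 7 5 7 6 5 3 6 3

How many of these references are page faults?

6

3 -> miss, frames (3)
9 -> miss, frames (3 9)
7 -> miss, frames (3 9 7)
9 -> hit
7 -> hit
5 -> miss, evict 3, frames (9 7 5)
7 -> hit
6 -> miss, evict 9, frames (5 7 6)
5 -> hit
3 -> miss, evict 7, frames (6 5 3)
6 -> hit
3 -> hit
Page faults: 6.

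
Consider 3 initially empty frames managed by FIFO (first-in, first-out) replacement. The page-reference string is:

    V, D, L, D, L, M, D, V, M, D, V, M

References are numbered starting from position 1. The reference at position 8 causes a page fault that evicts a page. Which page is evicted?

D

pos 1: V → miss, frames [V]
pos 2: D → miss, frames [V, D]
pos 3: L → miss, frames [V, D, L]
pos 4: D → hit
pos 5: L → hit
pos 6: M → miss, evict V, frames [D, L, M]
pos 7: D → hit
pos 8: V → miss, evict D, frames [L, M, V]
At position 8, page D is evicted.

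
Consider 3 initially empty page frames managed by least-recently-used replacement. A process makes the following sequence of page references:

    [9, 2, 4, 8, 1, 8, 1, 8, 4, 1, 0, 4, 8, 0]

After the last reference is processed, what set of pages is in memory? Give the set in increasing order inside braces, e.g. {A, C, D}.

{0, 4, 8}

9 -> fault, frames (9)
2 -> fault, frames (9 2)
4 -> fault, frames (9 2 4)
8 -> fault, evict 9, frames (2 4 8)
1 -> fault, evict 2, frames (4 8 1)
8 -> hit
1 -> hit
8 -> hit
4 -> hit
1 -> hit
0 -> fault, evict 8, frames (4 1 0)
4 -> hit
8 -> fault, evict 1, frames (0 4 8)
0 -> hit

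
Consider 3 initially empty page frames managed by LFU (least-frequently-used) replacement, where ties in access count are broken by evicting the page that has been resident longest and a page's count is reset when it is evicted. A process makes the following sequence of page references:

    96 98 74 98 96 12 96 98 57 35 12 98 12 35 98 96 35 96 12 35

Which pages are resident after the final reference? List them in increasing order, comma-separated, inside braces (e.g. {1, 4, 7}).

{35, 96, 98}

96: fault, frames {96}
98: fault, frames {96,98}
74: fault, frames {96,98,74}
98: hit
96: hit
12: fault, evict 74, frames {96,98,12}
96: hit
98: hit
57: fault, evict 12, frames {96,98,57}
35: fault, evict 57, frames {96,98,35}
12: fault, evict 35, frames {96,98,12}
98: hit
12: hit
35: fault, evict 12, frames {96,98,35}
98: hit
96: hit
35: hit
96: hit
12: fault, evict 35, frames {96,98,12}
35: fault, evict 12, frames {96,98,35}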